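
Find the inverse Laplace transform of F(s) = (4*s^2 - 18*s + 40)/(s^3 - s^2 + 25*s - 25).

Factor the denominator: s^3 - s^2 + 25*s - 25 = (s - 1)*(s^2 + 25).
Partial fraction decomposition gives [1/(s - 1)] + [3*s/(s^2 + 25)] + [-15/(s^2 + 25)].
Invert each term: 1/(s - 1) ↔ e^(t); 3·s/(s^2 + 25) ↔ 3cos(5t); -3·5/(s^2 + 25) ↔ -3sin(5t).

exp(t) - 3*sin(5*t) + 3*cos(5*t)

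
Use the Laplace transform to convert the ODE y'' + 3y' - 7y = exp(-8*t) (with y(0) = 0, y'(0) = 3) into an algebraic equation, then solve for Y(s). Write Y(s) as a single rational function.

Y(s) = (3*s + 25)/(s^3 + 11*s^2 + 17*s - 56)

Laplace-transform each side.
With L{y''} = s^2 Y - s·y(0) - y'(0) and L{y'} = sY - y(0), with y(0) = 0, y'(0) = 3: the LHS transforms to (s^2 + 3*s - 7)Y - (3).
The right side is L{exp(-8*t)} = 1/(s + 8).
So (s^2 + 3*s - 7)Y = 1/(s + 8) + (3).
Divide through and combine into a single rational function.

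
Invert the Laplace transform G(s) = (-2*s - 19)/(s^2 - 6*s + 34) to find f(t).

f(t) = -5*exp(3*t)*sin(5*t) - 2*exp(3*t)*cos(5*t)

Complete the square in the denominator: s^2 - 6*s + 34 = (s - 3)^2 + 5^2.
Split the numerator to match: -2*s - 19 = -2·(s - 3) - 5·5.
Invert each term: -2·(s - 3)/((s - 3)^2 + 25) ↔ -2e^(3t)cos(5t); -5·5/((s - 3)^2 + 25) ↔ -5e^(3t)sin(5t).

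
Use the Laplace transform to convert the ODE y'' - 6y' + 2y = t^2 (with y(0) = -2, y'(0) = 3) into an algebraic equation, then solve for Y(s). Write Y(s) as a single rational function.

Y(s) = (-2*s^4 + 15*s^3 + 2)/(s^5 - 6*s^4 + 2*s^3)

Laplace-transform each side.
With L{y''} = s^2 Y - s·y(0) - y'(0) and L{y'} = sY - y(0), with y(0) = -2, y'(0) = 3: the LHS transforms to (s^2 - 6*s + 2)Y - (-2*s + 15).
The right side is L{t^2} = 2/s^3.
So (s^2 - 6*s + 2)Y = 2/s^3 + (-2*s + 15).
Isolate Y and clear denominators.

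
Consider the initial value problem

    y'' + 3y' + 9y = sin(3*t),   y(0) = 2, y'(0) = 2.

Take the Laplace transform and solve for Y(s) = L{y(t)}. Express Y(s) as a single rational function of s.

Y(s) = (2*s^3 + 8*s^2 + 18*s + 75)/(s^4 + 3*s^3 + 18*s^2 + 27*s + 81)

Apply the Laplace transform to the equation.
With L{y''} = s^2 Y - s·y(0) - y'(0) and L{y'} = sY - y(0), with y(0) = 2, y'(0) = 2: the LHS transforms to (s^2 + 3*s + 9)Y - (2*s + 8).
The right side is L{sin(3*t)} = 3/(s^2 + 9).
So (s^2 + 3*s + 9)Y = 3/(s^2 + 9) + (2*s + 8).
Isolate Y and clear denominators.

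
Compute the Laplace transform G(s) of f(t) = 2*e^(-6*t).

G(s) = 2/(s + 6)

L{2} = 2/s.
By the first shifting theorem, multiplying by e^(-6t) replaces s with s + 6.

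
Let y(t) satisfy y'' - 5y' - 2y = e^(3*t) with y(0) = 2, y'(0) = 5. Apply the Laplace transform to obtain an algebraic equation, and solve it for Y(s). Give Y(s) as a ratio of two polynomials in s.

Y(s) = (2*s^2 - 11*s + 16)/(s^3 - 8*s^2 + 13*s + 6)

Laplace-transform each side.
The derivative rules (L{y''} = s^2 Y - s·y(0) - y'(0) and L{y'} = sY - y(0), with y(0) = 2, y'(0) = 5) turn the left side into (s^2 - 5*s - 2)Y - (2*s - 5).
The right side is L{e^(3*t)} = 1/(s - 3).
So (s^2 - 5*s - 2)Y = 1/(s - 3) + (2*s - 5).
Divide through and combine into a single rational function.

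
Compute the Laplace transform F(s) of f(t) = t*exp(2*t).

F(s) = (s - 2)^(-2)

L{e^(2t)} = 1/(s - 2).
Then apply L{t·g(t)} = -d/ds[G(s)] with G(s) = 1/(s - 2):
differentiating 1 time and applying the sign gives (s - 2)^(-2).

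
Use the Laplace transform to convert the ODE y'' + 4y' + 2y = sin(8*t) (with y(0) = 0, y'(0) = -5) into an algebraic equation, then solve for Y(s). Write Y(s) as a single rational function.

Take the Laplace transform of both sides.
With L{y''} = s^2 Y - s·y(0) - y'(0) and L{y'} = sY - y(0), with y(0) = 0, y'(0) = -5: the LHS transforms to (s^2 + 4*s + 2)Y - (-5).
The right side is L{sin(8*t)} = 8/(s^2 + 64).
So (s^2 + 4*s + 2)Y = 8/(s^2 + 64) + (-5).
Divide through and combine into a single rational function.

Y(s) = (-5*s^2 - 312)/(s^4 + 4*s^3 + 66*s^2 + 256*s + 128)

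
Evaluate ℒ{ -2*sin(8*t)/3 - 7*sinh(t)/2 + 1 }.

The transform is linear, so treat each term independently.
(-7/2)·[L{sinh(t)} = 1/(s^2 - 1)]; L{1} = 1/s; (-2/3)·[L{sin(8t)} = 8/(s^2 + 64)].

-16/(3*(s^2 + 64)) - 7/(2*(s^2 - 1)) + 1/s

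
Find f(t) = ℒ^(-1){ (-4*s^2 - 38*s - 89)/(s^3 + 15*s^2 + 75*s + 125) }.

Factor the denominator: s^3 + 15*s^2 + 75*s + 125 = (s + 5)^3.
Partial fraction decomposition gives [-4/(s + 5)] + [2/(s + 5)^2] + [(s + 5)^(-3)].
Invert each term: -4/(s + 5) ↔ -4e^(-5t); 2/(s + 5)^2 ↔ 2t·e^(-5t); 1/(s + 5)^3 ↔ (1/2)t^2·e^(-5t).

f(t) = t^2*exp(-5*t)/2 + 2*t*exp(-5*t) - 4*exp(-5*t)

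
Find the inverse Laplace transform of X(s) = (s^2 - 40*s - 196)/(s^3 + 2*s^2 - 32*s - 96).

Factor the denominator: s^3 + 2*s^2 - 32*s - 96 = (s - 6)*(s + 4)^2.
Partial fraction decomposition gives [5/(s + 4)] + [2/(s + 4)^2] + [-4/(s - 6)].
Invert each term: 5/(s + 4) ↔ 5e^(-4t); 2/(s + 4)^2 ↔ 2t·e^(-4t); -4/(s - 6) ↔ -4e^(6t).

2*t*exp(-4*t) - 4*exp(6*t) + 5*exp(-4*t)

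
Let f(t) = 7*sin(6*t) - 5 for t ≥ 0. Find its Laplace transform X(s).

By linearity of the Laplace transform, transform each term separately.
L{-5} = -5/s; (7)·[L{sin(6t)} = 6/(s^2 + 36)].

X(s) = 42/(s^2 + 36) - 5/s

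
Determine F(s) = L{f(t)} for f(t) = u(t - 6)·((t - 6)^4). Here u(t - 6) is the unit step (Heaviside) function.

F(s) = 24*exp(-6*s)/s^5

By the second shifting theorem, L{u(t - c)·g(t - c)} = e^(-cs)·G(s) with c = 6 and G(s) = L{g(t)}.
L{t^4} = 4!/s^5 = 24/s^5.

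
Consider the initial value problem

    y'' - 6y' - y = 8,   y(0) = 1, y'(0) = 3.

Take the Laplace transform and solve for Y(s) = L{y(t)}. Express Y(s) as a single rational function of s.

Take the Laplace transform of both sides.
The derivative rules (L{y''} = s^2 Y - s·y(0) - y'(0) and L{y'} = sY - y(0), with y(0) = 1, y'(0) = 3) turn the left side into (s^2 - 6*s - 1)Y - (s - 3).
The right side is L{8} = 8/s.
So (s^2 - 6*s - 1)Y = 8/s + (s - 3).
Isolate Y and clear denominators.

Y(s) = (s^2 - 3*s + 8)/(s^3 - 6*s^2 - s)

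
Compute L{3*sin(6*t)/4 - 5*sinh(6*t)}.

Apply the Laplace transform termwise.
(-5)·[L{sinh(6t)} = 6/(s^2 - 36)]; (3/4)·[L{sin(6t)} = 6/(s^2 + 36)].

9/(2*(s^2 + 36)) - 30/(s^2 - 36)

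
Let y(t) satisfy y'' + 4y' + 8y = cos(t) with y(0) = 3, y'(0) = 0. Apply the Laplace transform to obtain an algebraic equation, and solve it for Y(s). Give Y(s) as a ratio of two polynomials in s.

Y(s) = (3*s^3 + 12*s^2 + 4*s + 12)/(s^4 + 4*s^3 + 9*s^2 + 4*s + 8)

Transform both sides with L{·}.
The derivative rules (L{y''} = s^2 Y - s·y(0) - y'(0) and L{y'} = sY - y(0), with y(0) = 3, y'(0) = 0) turn the left side into (s^2 + 4*s + 8)Y - (3*s + 12).
The right side is L{cos(t)} = s/(s^2 + 1).
So (s^2 + 4*s + 8)Y = s/(s^2 + 1) + (3*s + 12).
Isolate Y and clear denominators.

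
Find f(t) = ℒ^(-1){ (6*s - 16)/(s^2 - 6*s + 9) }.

Factor the denominator: s^2 - 6*s + 9 = (s - 3)^2.
Partial fraction decomposition gives [6/(s - 3)] + [2/(s - 3)^2].
Invert each term: 6/(s - 3) ↔ 6e^(3t); 2/(s - 3)^2 ↔ 2t·e^(3t).

f(t) = 2*t*exp(3*t) + 6*exp(3*t)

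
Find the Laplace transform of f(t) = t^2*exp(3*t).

L{e^(3t)} = 1/(s - 3).
Then apply L{t^2·g(t)} = (-1)^2 d^2/ds^2[G(s)] with G(s) = 1/(s - 3):
differentiating 2 times and applying the sign gives 2/(s - 3)^3.

2/(s - 3)^3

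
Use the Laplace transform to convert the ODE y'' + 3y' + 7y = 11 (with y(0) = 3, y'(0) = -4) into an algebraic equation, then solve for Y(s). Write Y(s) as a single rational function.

Y(s) = (3*s^2 + 5*s + 11)/(s^3 + 3*s^2 + 7*s)

Transform both sides with L{·}.
The derivative rules (L{y''} = s^2 Y - s·y(0) - y'(0) and L{y'} = sY - y(0), with y(0) = 3, y'(0) = -4) turn the left side into (s^2 + 3*s + 7)Y - (3*s + 5).
The right side is L{11} = 11/s.
So (s^2 + 3*s + 7)Y = 11/s + (3*s + 5).
Divide through and combine into a single rational function.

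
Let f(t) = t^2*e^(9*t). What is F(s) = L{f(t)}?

L{e^(9t)} = 1/(s - 9).
Then apply L{t^2·g(t)} = (-1)^2 d^2/ds^2[G(s)] with G(s) = 1/(s - 9):
differentiating 2 times and applying the sign gives 2/(s - 9)^3.

F(s) = 2/(s - 9)^3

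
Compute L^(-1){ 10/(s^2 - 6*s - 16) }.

2*exp(3*t)*sinh(5*t)

Rewrite the denominator: s^2 - 6*s - 16 = (s - 3)^2 - 25.
The form in (s - 3) signals a first-shifting-theorem factor e^(3t).
Since L{sinh(5t)} = 5/(s^2 - 25), the inverse is e^(3*t)*sinh(5*t), scaled by 2.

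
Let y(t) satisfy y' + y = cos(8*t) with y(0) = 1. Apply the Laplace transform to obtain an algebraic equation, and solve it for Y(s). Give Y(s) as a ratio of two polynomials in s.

Apply the Laplace transform to the equation.
Using L{y'} = sY - y(0) = sY - 1, the left side becomes (s + 1)Y - (1).
The right side is L{cos(8*t)} = s/(s^2 + 64).
So (s + 1)Y = s/(s^2 + 64) + (1).
Solve for Y(s) and write it as one ratio of polynomials.

Y(s) = (s^2 + s + 64)/(s^3 + s^2 + 64*s + 64)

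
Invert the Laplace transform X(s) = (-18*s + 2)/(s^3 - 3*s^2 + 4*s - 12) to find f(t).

f(t) = -4*exp(3*t) - 3*sin(2*t) + 4*cos(2*t)

Factor the denominator: s^3 - 3*s^2 + 4*s - 12 = (s - 3)*(s^2 + 4).
Partial fraction decomposition gives [-4/(s - 3)] + [4*s/(s^2 + 4)] + [-6/(s^2 + 4)].
Invert each term: -4/(s - 3) ↔ -4e^(3t); 4·s/(s^2 + 4) ↔ 4cos(2t); -3·2/(s^2 + 4) ↔ -3sin(2t).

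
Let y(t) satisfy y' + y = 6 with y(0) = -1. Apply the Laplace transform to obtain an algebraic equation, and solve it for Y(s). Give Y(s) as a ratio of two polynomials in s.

Y(s) = (-s + 6)/(s^2 + s)

Transform both sides with L{·}.
The derivative rules (L{y'} = sY - y(0) = sY - (-1)) turn the left side into (s + 1)Y - (-1).
The right side is L{6} = 6/s.
So (s + 1)Y = 6/s + (-1).
Solve for Y(s) and write it as one ratio of polynomials.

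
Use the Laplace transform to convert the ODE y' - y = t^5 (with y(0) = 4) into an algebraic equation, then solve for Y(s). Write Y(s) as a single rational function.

Take the Laplace transform of both sides.
With L{y'} = sY - y(0) = sY - 4: the LHS transforms to (s - 1)Y - (4).
The right side is L{t^5} = 120/s^6.
So (s - 1)Y = 120/s^6 + (4).
Solve for Y(s) and write it as one ratio of polynomials.

Y(s) = (4*s^6 + 120)/(s^7 - s^6)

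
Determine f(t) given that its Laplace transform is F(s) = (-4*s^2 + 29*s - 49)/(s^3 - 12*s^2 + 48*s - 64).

Factor the denominator: s^3 - 12*s^2 + 48*s - 64 = (s - 4)^3.
Partial fraction decomposition gives [-4/(s - 4)] + [-3/(s - 4)^2] + [3/(s - 4)^3].
Invert each term: -4/(s - 4) ↔ -4e^(4t); -3/(s - 4)^2 ↔ -3t·e^(4t); 3/(s - 4)^3 ↔ (3/2)t^2·e^(4t).

f(t) = 3*t^2*exp(4*t)/2 - 3*t*exp(4*t) - 4*exp(4*t)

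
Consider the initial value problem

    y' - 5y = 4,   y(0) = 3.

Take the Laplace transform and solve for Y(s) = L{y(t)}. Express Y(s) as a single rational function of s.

Apply the Laplace transform to the equation.
The derivative rules (L{y'} = sY - y(0) = sY - 3) turn the left side into (s - 5)Y - (3).
The right side is L{4} = 4/s.
So (s - 5)Y = 4/s + (3).
Isolate Y and clear denominators.

Y(s) = (3*s + 4)/(s^2 - 5*s)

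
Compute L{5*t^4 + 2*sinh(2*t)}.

Apply the Laplace transform termwise.
(2)·[L{sinh(2t)} = 2/(s^2 - 4)]; (5)·[L{t^4} = 4!/s^5 = 24/s^5].

4/(s^2 - 4) + 120/s^5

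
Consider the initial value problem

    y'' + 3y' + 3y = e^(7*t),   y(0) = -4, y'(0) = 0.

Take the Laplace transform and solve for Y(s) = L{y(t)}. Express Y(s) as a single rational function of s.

Transform both sides with L{·}.
The derivative rules (L{y''} = s^2 Y - s·y(0) - y'(0) and L{y'} = sY - y(0), with y(0) = -4, y'(0) = 0) turn the left side into (s^2 + 3*s + 3)Y - (-4*s - 12).
The right side is L{e^(7*t)} = 1/(s - 7).
So (s^2 + 3*s + 3)Y = 1/(s - 7) + (-4*s - 12).
Isolate Y and clear denominators.

Y(s) = (-4*s^2 + 16*s + 85)/(s^3 - 4*s^2 - 18*s - 21)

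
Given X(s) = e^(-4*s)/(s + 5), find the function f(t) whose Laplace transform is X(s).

f(t) = Heaviside(t - 4)*(exp(-5*t + 20))

The factor e^(-4s) signals a time shift by c = 4 (second shifting theorem).
L{e^(-5t)} = 1/(s + 5), so L^-1{1/(s + 5)} = e^(-5*t).
Hence the inverse is u(t - 4) times that function evaluated at t - 4.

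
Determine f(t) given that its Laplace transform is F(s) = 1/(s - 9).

f(t) = exp(9*t)

Since L{e^(9t)} = 1/(s - 9), the inverse is e^(9*t).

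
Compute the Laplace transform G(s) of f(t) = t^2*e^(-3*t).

L{e^(-3t)} = 1/(s + 3).
Then apply L{t^2·g(t)} = (-1)^2 d^2/ds^2[H(s)] with H(s) = 1/(s + 3):
differentiating 2 times and applying the sign gives 2/(s + 3)^3.

G(s) = 2/(s + 3)^3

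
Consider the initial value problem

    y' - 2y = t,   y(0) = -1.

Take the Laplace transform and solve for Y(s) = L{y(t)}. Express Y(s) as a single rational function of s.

Transform both sides with L{·}.
With L{y'} = sY - y(0) = sY - (-1): the LHS transforms to (s - 2)Y - (-1).
The right side is L{t} = s^(-2).
So (s - 2)Y = s^(-2) + (-1).
Isolate Y and clear denominators.

Y(s) = (-s^2 + 1)/(s^3 - 2*s^2)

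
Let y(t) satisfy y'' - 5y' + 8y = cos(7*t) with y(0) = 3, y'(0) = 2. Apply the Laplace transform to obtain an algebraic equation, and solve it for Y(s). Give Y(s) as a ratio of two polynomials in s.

Take the Laplace transform of both sides.
With L{y''} = s^2 Y - s·y(0) - y'(0) and L{y'} = sY - y(0), with y(0) = 3, y'(0) = 2: the LHS transforms to (s^2 - 5*s + 8)Y - (3*s - 13).
The right side is L{cos(7*t)} = s/(s^2 + 49).
So (s^2 - 5*s + 8)Y = s/(s^2 + 49) + (3*s - 13).
Solve for Y(s) and write it as one ratio of polynomials.

Y(s) = (3*s^3 - 13*s^2 + 148*s - 637)/(s^4 - 5*s^3 + 57*s^2 - 245*s + 392)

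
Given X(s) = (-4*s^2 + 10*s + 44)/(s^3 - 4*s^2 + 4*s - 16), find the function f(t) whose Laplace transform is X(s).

Factor the denominator: s^3 - 4*s^2 + 4*s - 16 = (s - 4)*(s^2 + 4).
Partial fraction decomposition gives [1/(s - 4)] + [-5*s/(s^2 + 4)] + [-10/(s^2 + 4)].
Invert each term: 1/(s - 4) ↔ e^(4t); -5·s/(s^2 + 4) ↔ -5cos(2t); -5·2/(s^2 + 4) ↔ -5sin(2t).

f(t) = exp(4*t) - 5*sin(2*t) - 5*cos(2*t)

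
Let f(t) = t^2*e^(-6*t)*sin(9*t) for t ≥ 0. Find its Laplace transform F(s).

L{sin(9t)} = 9/(s^2 + 81).
Multiplying by e^(-6t) shifts s → s + 6, so L{e^(-6*t)*sin(9*t)} = 9/((s + 6)^2 + 81).
Then apply L{t^2·g(t)} = (-1)^2 d^2/ds^2[G(s)] with G(s) = 9/((s + 6)^2 + 81):
differentiating 2 times and applying the sign gives 54*(s^2 + 12*s + 9)/(s^2 + 12*s + 117)^3.

F(s) = 54*(s^2 + 12*s + 9)/(s^2 + 12*s + 117)^3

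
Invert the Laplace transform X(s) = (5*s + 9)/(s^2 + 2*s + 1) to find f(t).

Factor the denominator: s^2 + 2*s + 1 = (s + 1)^2.
Partial fraction decomposition gives [5/(s + 1)] + [4/(s + 1)^2].
Invert each term: 5/(s + 1) ↔ 5e^(-t); 4/(s + 1)^2 ↔ 4t·e^(-t).

f(t) = 4*t*exp(-t) + 5*exp(-t)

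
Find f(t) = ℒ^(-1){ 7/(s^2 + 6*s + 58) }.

Rewrite the denominator: s^2 + 6*s + 58 = (s + 3)^2 + 49.
The form in (s + 3) signals a first-shifting-theorem factor e^(-3t).
Since L{sin(7t)} = 7/(s^2 + 49), the inverse is exp(-3*t)*sin(7*t).

f(t) = exp(-3*t)*sin(7*t)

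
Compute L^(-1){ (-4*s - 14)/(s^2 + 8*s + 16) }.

2*t*exp(-4*t) - 4*exp(-4*t)

Factor the denominator: s^2 + 8*s + 16 = (s + 4)^2.
Partial fraction decomposition gives [-4/(s + 4)] + [2/(s + 4)^2].
Invert each term: -4/(s + 4) ↔ -4e^(-4t); 2/(s + 4)^2 ↔ 2t·e^(-4t).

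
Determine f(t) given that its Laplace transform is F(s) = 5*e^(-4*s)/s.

f(t) = Heaviside(t - 4)*(5)

The factor e^(-4s) signals a time shift by c = 4 (second shifting theorem).
L{5} = 5/s, so L^-1{5/s} = 5.
Hence the inverse is u(t - 4) times that function evaluated at t - 4.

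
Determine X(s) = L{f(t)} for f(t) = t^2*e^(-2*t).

X(s) = 2/(s + 2)^3

L{e^(-2t)} = 1/(s + 2).
Then apply L{t^2·g(t)} = (-1)^2 d^2/ds^2[G(s)] with G(s) = 1/(s + 2):
differentiating 2 times and applying the sign gives 2/(s + 2)^3.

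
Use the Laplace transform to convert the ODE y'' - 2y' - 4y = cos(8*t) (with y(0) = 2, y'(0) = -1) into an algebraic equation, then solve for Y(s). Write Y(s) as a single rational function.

Take the Laplace transform of both sides.
The derivative rules (L{y''} = s^2 Y - s·y(0) - y'(0) and L{y'} = sY - y(0), with y(0) = 2, y'(0) = -1) turn the left side into (s^2 - 2*s - 4)Y - (2*s - 5).
The right side is L{cos(8*t)} = s/(s^2 + 64).
So (s^2 - 2*s - 4)Y = s/(s^2 + 64) + (2*s - 5).
Isolate Y and clear denominators.

Y(s) = (2*s^3 - 5*s^2 + 129*s - 320)/(s^4 - 2*s^3 + 60*s^2 - 128*s - 256)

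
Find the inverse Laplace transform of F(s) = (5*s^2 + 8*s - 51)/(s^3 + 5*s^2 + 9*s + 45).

-4*sin(3*t) + 4*cos(3*t) + exp(-5*t)

Factor the denominator: s^3 + 5*s^2 + 9*s + 45 = (s + 5)*(s^2 + 9).
Partial fraction decomposition gives [1/(s + 5)] + [4*s/(s^2 + 9)] + [-12/(s^2 + 9)].
Invert each term: 1/(s + 5) ↔ e^(-5t); 4·s/(s^2 + 9) ↔ 4cos(3t); -4·3/(s^2 + 9) ↔ -4sin(3t).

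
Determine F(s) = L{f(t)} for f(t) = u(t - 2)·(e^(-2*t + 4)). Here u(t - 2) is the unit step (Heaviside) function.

F(s) = exp(-2*s)/(s + 2)

By the second shifting theorem, L{u(t - c)·g(t - c)} = e^(-cs)·G(s) with c = 2 and G(s) = L{g(t)}.
L{e^(-2t)} = 1/(s + 2).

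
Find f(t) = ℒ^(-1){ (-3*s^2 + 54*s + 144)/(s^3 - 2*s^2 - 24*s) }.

Factor the denominator: s^3 - 2*s^2 - 24*s = s*(s - 6)*(s + 4).
Partial fraction decomposition gives [-3/(s + 4)] + [-6/s] + [6/(s - 6)].
Invert each term: -3/(s + 4) ↔ -3e^(-4t); -6/(s - 0) ↔ -6e^(0t); 6/(s - 6) ↔ 6e^(6t).

f(t) = 6*exp(6*t) - 6 - 3*exp(-4*t)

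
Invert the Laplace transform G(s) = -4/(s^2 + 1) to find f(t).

f(t) = -4*sin(t)

Since L{sin(t)} = 1/(s^2 + 1), the inverse is sin(t), scaled by -4.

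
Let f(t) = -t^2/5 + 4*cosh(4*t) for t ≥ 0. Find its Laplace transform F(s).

F(s) = 4*s/(s^2 - 16) - 2/(5*s^3)

The transform is linear, so treat each term independently.
(-1/5)·[L{t^2} = 2!/s^3 = 2/s^3]; (4)·[L{cosh(4t)} = s/(s^2 - 16)].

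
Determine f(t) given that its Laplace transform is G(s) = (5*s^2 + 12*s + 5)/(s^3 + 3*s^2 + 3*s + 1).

Factor the denominator: s^3 + 3*s^2 + 3*s + 1 = (s + 1)^3.
Partial fraction decomposition gives [5/(s + 1)] + [2/(s + 1)^2] + [-2/(s + 1)^3].
Invert each term: 5/(s + 1) ↔ 5e^(-t); 2/(s + 1)^2 ↔ 2t·e^(-t); -2/(s + 1)^3 ↔ (-1)t^2·e^(-t).

f(t) = -t^2*exp(-t) + 2*t*exp(-t) + 5*exp(-t)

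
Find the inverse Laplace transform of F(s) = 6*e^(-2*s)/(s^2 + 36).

The factor e^(-2s) signals a time shift by c = 2 (second shifting theorem).
L{sin(6t)} = 6/(s^2 + 36), so L^-1{6/(s^2 + 36)} = sin(6*t).
Hence the inverse is u(t - 2) times that function evaluated at t - 2.

Heaviside(t - 2)*(sin(6*t - 12))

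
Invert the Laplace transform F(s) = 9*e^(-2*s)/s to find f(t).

The factor e^(-2s) signals a time shift by c = 2 (second shifting theorem).
L{9} = 9/s, so L^-1{9/s} = 9.
Hence the inverse is u(t - 2) times that function evaluated at t - 2.

f(t) = Heaviside(t - 2)*(9)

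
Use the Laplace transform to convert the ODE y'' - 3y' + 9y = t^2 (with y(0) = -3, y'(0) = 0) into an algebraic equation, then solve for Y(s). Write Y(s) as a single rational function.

Laplace-transform each side.
Using L{y''} = s^2 Y - s·y(0) - y'(0) and L{y'} = sY - y(0), with y(0) = -3, y'(0) = 0, the left side becomes (s^2 - 3*s + 9)Y - (-3*s + 9).
The right side is L{t^2} = 2/s^3.
So (s^2 - 3*s + 9)Y = 2/s^3 + (-3*s + 9).
Isolate Y and clear denominators.

Y(s) = (-3*s^4 + 9*s^3 + 2)/(s^5 - 3*s^4 + 9*s^3)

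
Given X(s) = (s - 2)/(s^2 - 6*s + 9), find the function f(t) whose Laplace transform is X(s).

Factor the denominator: s^2 - 6*s + 9 = (s - 3)^2.
Partial fraction decomposition gives [1/(s - 3)] + [(s - 3)^(-2)].
Invert each term: 1/(s - 3) ↔ e^(3t); 1/(s - 3)^2 ↔ t·e^(3t).

f(t) = t*exp(3*t) + exp(3*t)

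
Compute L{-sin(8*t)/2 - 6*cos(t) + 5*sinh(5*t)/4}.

-6*s/(s^2 + 1) - 4/(s^2 + 64) + 25/(4*(s^2 - 25))

By linearity of the Laplace transform, transform each term separately.
(-1/2)·[L{sin(8t)} = 8/(s^2 + 64)]; (5/4)·[L{sinh(5t)} = 5/(s^2 - 25)]; (-6)·[L{cos(t)} = s/(s^2 + 1)].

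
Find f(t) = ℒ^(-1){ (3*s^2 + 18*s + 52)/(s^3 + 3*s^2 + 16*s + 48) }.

f(t) = 3*sin(4*t) + 2*cos(4*t) + exp(-3*t)

Factor the denominator: s^3 + 3*s^2 + 16*s + 48 = (s + 3)*(s^2 + 16).
Partial fraction decomposition gives [1/(s + 3)] + [2*s/(s^2 + 16)] + [12/(s^2 + 16)].
Invert each term: 1/(s + 3) ↔ e^(-3t); 2·s/(s^2 + 16) ↔ 2cos(4t); 3·4/(s^2 + 16) ↔ 3sin(4t).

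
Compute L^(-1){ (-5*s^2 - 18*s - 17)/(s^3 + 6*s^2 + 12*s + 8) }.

Factor the denominator: s^3 + 6*s^2 + 12*s + 8 = (s + 2)^3.
Partial fraction decomposition gives [-5/(s + 2)] + [2/(s + 2)^2] + [-1/(s + 2)^3].
Invert each term: -5/(s + 2) ↔ -5e^(-2t); 2/(s + 2)^2 ↔ 2t·e^(-2t); -1/(s + 2)^3 ↔ (-1/2)t^2·e^(-2t).

-t^2*exp(-2*t)/2 + 2*t*exp(-2*t) - 5*exp(-2*t)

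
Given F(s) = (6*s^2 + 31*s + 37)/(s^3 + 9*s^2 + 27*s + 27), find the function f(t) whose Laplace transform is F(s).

f(t) = -t^2*exp(-3*t) - 5*t*exp(-3*t) + 6*exp(-3*t)

Factor the denominator: s^3 + 9*s^2 + 27*s + 27 = (s + 3)^3.
Partial fraction decomposition gives [6/(s + 3)] + [-5/(s + 3)^2] + [-2/(s + 3)^3].
Invert each term: 6/(s + 3) ↔ 6e^(-3t); -5/(s + 3)^2 ↔ -5t·e^(-3t); -2/(s + 3)^3 ↔ (-1)t^2·e^(-3t).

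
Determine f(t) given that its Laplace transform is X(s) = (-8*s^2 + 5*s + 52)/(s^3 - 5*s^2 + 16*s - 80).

f(t) = -3*exp(5*t) - 5*sin(4*t) - 5*cos(4*t)

Factor the denominator: s^3 - 5*s^2 + 16*s - 80 = (s - 5)*(s^2 + 16).
Partial fraction decomposition gives [-3/(s - 5)] + [-5*s/(s^2 + 16)] + [-20/(s^2 + 16)].
Invert each term: -3/(s - 5) ↔ -3e^(5t); -5·s/(s^2 + 16) ↔ -5cos(4t); -5·4/(s^2 + 16) ↔ -5sin(4t).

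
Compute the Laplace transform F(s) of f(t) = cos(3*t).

L{cos(3t)} = s/(s^2 + 9).

F(s) = s/(s^2 + 9)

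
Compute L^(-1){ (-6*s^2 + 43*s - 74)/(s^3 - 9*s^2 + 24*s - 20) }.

4*t*exp(2*t) - exp(5*t) - 5*exp(2*t)

Factor the denominator: s^3 - 9*s^2 + 24*s - 20 = (s - 5)*(s - 2)^2.
Partial fraction decomposition gives [-5/(s - 2)] + [4/(s - 2)^2] + [-1/(s - 5)].
Invert each term: -5/(s - 2) ↔ -5e^(2t); 4/(s - 2)^2 ↔ 4t·e^(2t); -1/(s - 5) ↔ -e^(5t).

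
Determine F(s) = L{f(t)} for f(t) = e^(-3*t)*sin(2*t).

L{sin(2t)} = 2/(s^2 + 4).
By the first shifting theorem, multiplying by e^(-3t) replaces s with s + 3.

F(s) = 2/((s + 3)^2 + 4)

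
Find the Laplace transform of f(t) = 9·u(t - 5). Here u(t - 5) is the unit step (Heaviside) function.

By the second shifting theorem, L{u(t - c)·g(t - c)} = e^(-cs)·G(s) with c = 5 and G(s) = L{g(t)}.
L{9} = 9/s.

9*exp(-5*s)/s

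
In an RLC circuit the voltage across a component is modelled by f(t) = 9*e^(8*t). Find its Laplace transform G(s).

G(s) = 9/(s - 8)

L{9} = 9/s.
By the first shifting theorem, multiplying by e^(8t) replaces s with s - 8.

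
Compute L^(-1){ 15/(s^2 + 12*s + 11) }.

Rewrite the denominator: s^2 + 12*s + 11 = (s + 6)^2 - 25.
The form in (s + 6) signals a first-shifting-theorem factor e^(-6t).
Since L{sinh(5t)} = 5/(s^2 - 25), the inverse is exp(-6*t)*sinh(5*t), scaled by 3.

3*exp(-6*t)*sinh(5*t)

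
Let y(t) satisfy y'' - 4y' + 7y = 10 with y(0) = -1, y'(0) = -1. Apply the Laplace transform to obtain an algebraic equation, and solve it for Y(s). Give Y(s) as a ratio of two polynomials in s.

Take the Laplace transform of both sides.
The derivative rules (L{y''} = s^2 Y - s·y(0) - y'(0) and L{y'} = sY - y(0), with y(0) = -1, y'(0) = -1) turn the left side into (s^2 - 4*s + 7)Y - (-s + 3).
The right side is L{10} = 10/s.
So (s^2 - 4*s + 7)Y = 10/s + (-s + 3).
Isolate Y and clear denominators.

Y(s) = (-s^2 + 3*s + 10)/(s^3 - 4*s^2 + 7*s)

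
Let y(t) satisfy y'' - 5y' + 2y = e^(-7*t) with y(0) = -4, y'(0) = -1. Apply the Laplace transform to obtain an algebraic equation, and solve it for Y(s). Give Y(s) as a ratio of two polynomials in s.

Y(s) = (-4*s^2 - 9*s + 134)/(s^3 + 2*s^2 - 33*s + 14)

Apply the Laplace transform to the equation.
The derivative rules (L{y''} = s^2 Y - s·y(0) - y'(0) and L{y'} = sY - y(0), with y(0) = -4, y'(0) = -1) turn the left side into (s^2 - 5*s + 2)Y - (-4*s + 19).
The right side is L{e^(-7*t)} = 1/(s + 7).
So (s^2 - 5*s + 2)Y = 1/(s + 7) + (-4*s + 19).
Divide through and combine into a single rational function.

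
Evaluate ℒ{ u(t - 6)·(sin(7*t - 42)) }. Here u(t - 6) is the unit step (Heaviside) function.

7*exp(-6*s)/(s^2 + 49)

By the second shifting theorem, L{u(t - c)·g(t - c)} = e^(-cs)·H(s) with c = 6 and H(s) = L{g(t)}.
L{sin(7t)} = 7/(s^2 + 49).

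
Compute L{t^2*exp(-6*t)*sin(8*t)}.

16*(3*s^2 + 36*s + 44)/(s^2 + 12*s + 100)^3

L{sin(8t)} = 8/(s^2 + 64).
Multiplying by e^(-6t) shifts s → s + 6, so L{exp(-6*t)*sin(8*t)} = 8/((s + 6)^2 + 64).
Then apply L{t^2·g(t)} = (-1)^2 d^2/ds^2[H(s)] with H(s) = 8/((s + 6)^2 + 64):
differentiating 2 times and applying the sign gives 16*(3*s^2 + 36*s + 44)/(s^2 + 12*s + 100)^3.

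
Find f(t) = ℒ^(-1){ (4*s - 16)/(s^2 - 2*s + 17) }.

Complete the square in the denominator: s^2 - 2*s + 17 = (s - 1)^2 + 4^2.
Split the numerator to match: 4*s - 16 = 4·(s - 1) - 3·4.
Invert each term: 4·(s - 1)/((s - 1)^2 + 16) ↔ 4e^(t)cos(4t); -3·4/((s - 1)^2 + 16) ↔ -3e^(t)sin(4t).

f(t) = -3*exp(t)*sin(4*t) + 4*exp(t)*cos(4*t)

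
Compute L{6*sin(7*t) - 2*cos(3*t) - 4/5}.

-2*s/(s^2 + 9) + 42/(s^2 + 49) - 4/(5*s)

The transform is linear, so treat each term independently.
(6)·[L{sin(7t)} = 7/(s^2 + 49)]; (-2)·[L{cos(3t)} = s/(s^2 + 9)]; L{-4/5} = (-4/5)/s.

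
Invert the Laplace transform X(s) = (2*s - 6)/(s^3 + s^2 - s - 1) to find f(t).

f(t) = 4*t*exp(-t) - exp(t) + exp(-t)

Factor the denominator: s^3 + s^2 - s - 1 = (s - 1)*(s + 1)^2.
Partial fraction decomposition gives [1/(s + 1)] + [4/(s + 1)^2] + [-1/(s - 1)].
Invert each term: 1/(s + 1) ↔ e^(-t); 4/(s + 1)^2 ↔ 4t·e^(-t); -1/(s - 1) ↔ -e^(t).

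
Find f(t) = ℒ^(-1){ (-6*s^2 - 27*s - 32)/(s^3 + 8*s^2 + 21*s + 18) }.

Factor the denominator: s^3 + 8*s^2 + 21*s + 18 = (s + 2)*(s + 3)^2.
Partial fraction decomposition gives [-4/(s + 3)] + [5/(s + 3)^2] + [-2/(s + 2)].
Invert each term: -4/(s + 3) ↔ -4e^(-3t); 5/(s + 3)^2 ↔ 5t·e^(-3t); -2/(s + 2) ↔ -2e^(-2t).

f(t) = 5*t*exp(-3*t) - 2*exp(-2*t) - 4*exp(-3*t)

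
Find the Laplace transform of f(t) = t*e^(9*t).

L{e^(9t)} = 1/(s - 9).
Then apply L{t·g(t)} = -d/ds[G(s)] with G(s) = 1/(s - 9):
differentiating 1 time and applying the sign gives (s - 9)^(-2).

(s - 9)^(-2)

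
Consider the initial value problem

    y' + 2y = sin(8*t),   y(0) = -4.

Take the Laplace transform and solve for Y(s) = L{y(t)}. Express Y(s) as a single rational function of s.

Y(s) = (-4*s^2 - 248)/(s^3 + 2*s^2 + 64*s + 128)

Laplace-transform each side.
The derivative rules (L{y'} = sY - y(0) = sY - (-4)) turn the left side into (s + 2)Y - (-4).
The right side is L{sin(8*t)} = 8/(s^2 + 64).
So (s + 2)Y = 8/(s^2 + 64) + (-4).
Solve for Y(s) and write it as one ratio of polynomials.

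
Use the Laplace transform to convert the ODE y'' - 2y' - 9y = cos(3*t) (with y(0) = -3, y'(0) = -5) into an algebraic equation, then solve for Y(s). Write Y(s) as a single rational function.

Laplace-transform each side.
Using L{y''} = s^2 Y - s·y(0) - y'(0) and L{y'} = sY - y(0), with y(0) = -3, y'(0) = -5, the left side becomes (s^2 - 2*s - 9)Y - (-3*s + 1).
The right side is L{cos(3*t)} = s/(s^2 + 9).
So (s^2 - 2*s - 9)Y = s/(s^2 + 9) + (-3*s + 1).
Isolate Y and clear denominators.

Y(s) = (-3*s^3 + s^2 - 26*s + 9)/(s^4 - 2*s^3 - 18*s - 81)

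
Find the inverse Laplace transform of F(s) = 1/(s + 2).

exp(-2*t)

Since L{e^(-2t)} = 1/(s + 2), the inverse is exp(-2*t).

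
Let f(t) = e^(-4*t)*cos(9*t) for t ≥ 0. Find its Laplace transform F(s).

L{cos(9t)} = s/(s^2 + 81).
By the first shifting theorem, multiplying by e^(-4t) replaces s with s + 4.

F(s) = (s + 4)/((s + 4)^2 + 81)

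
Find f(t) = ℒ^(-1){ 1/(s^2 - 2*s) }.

f(t) = exp(t)*sinh(t)

Rewrite the denominator: s^2 - 2*s = (s - 1)^2 - 1.
The form in (s - 1) signals a first-shifting-theorem factor e^(t).
Since L{sinh(t)} = 1/(s^2 - 1), the inverse is e^(t)*sinh(t).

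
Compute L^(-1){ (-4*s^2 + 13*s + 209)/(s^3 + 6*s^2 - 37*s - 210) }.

Factor the denominator: s^3 + 6*s^2 - 37*s - 210 = (s - 6)*(s + 5)*(s + 7).
Partial fraction decomposition gives [-3/(s + 7)] + [1/(s - 6)] + [-2/(s + 5)].
Invert each term: -3/(s + 7) ↔ -3e^(-7t); 1/(s - 6) ↔ e^(6t); -2/(s + 5) ↔ -2e^(-5t).

exp(6*t) - 2*exp(-5*t) - 3*exp(-7*t)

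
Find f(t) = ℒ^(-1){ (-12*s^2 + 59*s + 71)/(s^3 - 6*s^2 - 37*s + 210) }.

Factor the denominator: s^3 - 6*s^2 - 37*s + 210 = (s - 7)*(s - 5)*(s + 6).
Partial fraction decomposition gives [-5/(s + 6)] + [-4/(s - 7)] + [-3/(s - 5)].
Invert each term: -5/(s + 6) ↔ -5e^(-6t); -4/(s - 7) ↔ -4e^(7t); -3/(s - 5) ↔ -3e^(5t).

f(t) = -4*exp(7*t) - 3*exp(5*t) - 5*exp(-6*t)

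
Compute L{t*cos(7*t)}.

L{cos(7t)} = s/(s^2 + 49).
Then apply L{t·g(t)} = -d/ds[G(s)] with G(s) = s/(s^2 + 49):
differentiating 1 time and applying the sign gives (s - 7)*(s + 7)/(s^2 + 49)^2.

(s - 7)*(s + 7)/(s^2 + 49)^2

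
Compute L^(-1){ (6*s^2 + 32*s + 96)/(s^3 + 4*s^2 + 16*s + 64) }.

4*sin(4*t) + 4*cos(4*t) + 2*exp(-4*t)

Factor the denominator: s^3 + 4*s^2 + 16*s + 64 = (s + 4)*(s^2 + 16).
Partial fraction decomposition gives [2/(s + 4)] + [4*s/(s^2 + 16)] + [16/(s^2 + 16)].
Invert each term: 2/(s + 4) ↔ 2e^(-4t); 4·s/(s^2 + 16) ↔ 4cos(4t); 4·4/(s^2 + 16) ↔ 4sin(4t).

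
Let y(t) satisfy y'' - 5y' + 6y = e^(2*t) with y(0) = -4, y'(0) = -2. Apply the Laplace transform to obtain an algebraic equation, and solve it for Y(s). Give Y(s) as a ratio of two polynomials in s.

Y(s) = (-4*s^2 + 26*s - 35)/(s^3 - 7*s^2 + 16*s - 12)

Transform both sides with L{·}.
Using L{y''} = s^2 Y - s·y(0) - y'(0) and L{y'} = sY - y(0), with y(0) = -4, y'(0) = -2, the left side becomes (s^2 - 5*s + 6)Y - (-4*s + 18).
The right side is L{e^(2*t)} = 1/(s - 2).
So (s^2 - 5*s + 6)Y = 1/(s - 2) + (-4*s + 18).
Isolate Y and clear denominators.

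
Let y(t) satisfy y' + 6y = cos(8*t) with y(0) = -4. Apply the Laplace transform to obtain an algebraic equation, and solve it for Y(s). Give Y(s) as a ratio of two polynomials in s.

Apply the Laplace transform to the equation.
Using L{y'} = sY - y(0) = sY - (-4), the left side becomes (s + 6)Y - (-4).
The right side is L{cos(8*t)} = s/(s^2 + 64).
So (s + 6)Y = s/(s^2 + 64) + (-4).
Solve for Y(s) and write it as one ratio of polynomials.

Y(s) = (-4*s^2 + s - 256)/(s^3 + 6*s^2 + 64*s + 384)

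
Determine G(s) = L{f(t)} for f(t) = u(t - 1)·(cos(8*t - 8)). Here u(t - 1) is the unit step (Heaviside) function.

G(s) = s*exp(-s)/(s^2 + 64)

By the second shifting theorem, L{u(t - c)·g(t - c)} = e^(-cs)·H(s) with c = 1 and H(s) = L{g(t)}.
L{cos(8t)} = s/(s^2 + 64).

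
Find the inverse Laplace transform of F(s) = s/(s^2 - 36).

cosh(6*t)

Since L{cosh(6t)} = s/(s^2 - 36), the inverse is cosh(6*t).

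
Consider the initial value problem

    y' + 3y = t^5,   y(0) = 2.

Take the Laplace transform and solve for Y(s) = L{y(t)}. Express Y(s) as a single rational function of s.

Y(s) = (2*s^6 + 120)/(s^7 + 3*s^6)

Transform both sides with L{·}.
Using L{y'} = sY - y(0) = sY - 2, the left side becomes (s + 3)Y - (2).
The right side is L{t^5} = 120/s^6.
So (s + 3)Y = 120/s^6 + (2).
Solve for Y(s) and write it as one ratio of polynomials.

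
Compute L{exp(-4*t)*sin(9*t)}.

L{sin(9t)} = 9/(s^2 + 81).
By the first shifting theorem, multiplying by e^(-4t) replaces s with s + 4.

9/((s + 4)^2 + 81)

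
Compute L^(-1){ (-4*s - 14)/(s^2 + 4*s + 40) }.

-exp(-2*t)*sin(6*t) - 4*exp(-2*t)*cos(6*t)

Complete the square in the denominator: s^2 + 4*s + 40 = (s + 2)^2 + 6^2.
Split the numerator to match: -4*s - 14 = -4·(s + 2) - 1·6.
Invert each term: -4·(s + 2)/((s + 2)^2 + 36) ↔ -4e^(-2t)cos(6t); -1·6/((s + 2)^2 + 36) ↔ -e^(-2t)sin(6t).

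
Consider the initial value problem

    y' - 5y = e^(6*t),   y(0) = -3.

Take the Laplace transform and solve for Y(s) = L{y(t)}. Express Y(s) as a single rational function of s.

Apply the Laplace transform to the equation.
The derivative rules (L{y'} = sY - y(0) = sY - (-3)) turn the left side into (s - 5)Y - (-3).
The right side is L{e^(6*t)} = 1/(s - 6).
So (s - 5)Y = 1/(s - 6) + (-3).
Solve for Y(s) and write it as one ratio of polynomials.

Y(s) = (-3*s + 19)/(s^2 - 11*s + 30)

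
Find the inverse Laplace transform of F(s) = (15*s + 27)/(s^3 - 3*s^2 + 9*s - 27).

Factor the denominator: s^3 - 3*s^2 + 9*s - 27 = (s - 3)*(s^2 + 9).
Partial fraction decomposition gives [4/(s - 3)] + [-4*s/(s^2 + 9)] + [3/(s^2 + 9)].
Invert each term: 4/(s - 3) ↔ 4e^(3t); -4·s/(s^2 + 9) ↔ -4cos(3t); 1·3/(s^2 + 9) ↔ sin(3t).

4*exp(3*t) + sin(3*t) - 4*cos(3*t)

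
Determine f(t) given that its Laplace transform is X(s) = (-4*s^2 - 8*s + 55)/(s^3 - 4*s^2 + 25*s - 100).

f(t) = -exp(4*t) - 4*sin(5*t) - 3*cos(5*t)

Factor the denominator: s^3 - 4*s^2 + 25*s - 100 = (s - 4)*(s^2 + 25).
Partial fraction decomposition gives [-1/(s - 4)] + [-3*s/(s^2 + 25)] + [-20/(s^2 + 25)].
Invert each term: -1/(s - 4) ↔ -e^(4t); -3·s/(s^2 + 25) ↔ -3cos(5t); -4·5/(s^2 + 25) ↔ -4sin(5t).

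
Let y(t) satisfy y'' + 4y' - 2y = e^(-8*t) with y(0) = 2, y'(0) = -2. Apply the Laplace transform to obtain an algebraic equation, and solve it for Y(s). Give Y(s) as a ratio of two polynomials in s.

Laplace-transform each side.
The derivative rules (L{y''} = s^2 Y - s·y(0) - y'(0) and L{y'} = sY - y(0), with y(0) = 2, y'(0) = -2) turn the left side into (s^2 + 4*s - 2)Y - (2*s + 6).
The right side is L{e^(-8*t)} = 1/(s + 8).
So (s^2 + 4*s - 2)Y = 1/(s + 8) + (2*s + 6).
Solve for Y(s) and write it as one ratio of polynomials.

Y(s) = (2*s^2 + 22*s + 49)/(s^3 + 12*s^2 + 30*s - 16)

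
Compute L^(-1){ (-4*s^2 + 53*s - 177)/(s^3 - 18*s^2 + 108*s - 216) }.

Factor the denominator: s^3 - 18*s^2 + 108*s - 216 = (s - 6)^3.
Partial fraction decomposition gives [-4/(s - 6)] + [5/(s - 6)^2] + [-3/(s - 6)^3].
Invert each term: -4/(s - 6) ↔ -4e^(6t); 5/(s - 6)^2 ↔ 5t·e^(6t); -3/(s - 6)^3 ↔ (-3/2)t^2·e^(6t).

-3*t^2*exp(6*t)/2 + 5*t*exp(6*t) - 4*exp(6*t)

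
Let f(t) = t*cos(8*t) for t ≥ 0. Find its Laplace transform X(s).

X(s) = (s - 8)*(s + 8)/(s^2 + 64)^2

L{cos(8t)} = s/(s^2 + 64).
Then apply L{t·g(t)} = -d/ds[G(s)] with G(s) = s/(s^2 + 64):
differentiating 1 time and applying the sign gives (s - 8)*(s + 8)/(s^2 + 64)^2.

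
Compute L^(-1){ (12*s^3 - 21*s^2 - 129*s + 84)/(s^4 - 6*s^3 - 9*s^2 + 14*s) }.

6*exp(7*t) + 3*exp(t) + 6 - 3*exp(-2*t)

Factor the denominator: s^4 - 6*s^3 - 9*s^2 + 14*s = s*(s - 7)*(s - 1)*(s + 2).
Partial fraction decomposition gives [-3/(s + 2)] + [6/s] + [3/(s - 1)] + [6/(s - 7)].
Invert each term: -3/(s + 2) ↔ -3e^(-2t); 6/(s - 0) ↔ 6e^(0t); 3/(s - 1) ↔ 3e^(t); 6/(s - 7) ↔ 6e^(7t).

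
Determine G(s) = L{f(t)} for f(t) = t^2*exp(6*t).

L{e^(6t)} = 1/(s - 6).
Then apply L{t^2·g(t)} = (-1)^2 d^2/ds^2[H(s)] with H(s) = 1/(s - 6):
differentiating 2 times and applying the sign gives 2/(s - 6)^3.

G(s) = 2/(s - 6)^3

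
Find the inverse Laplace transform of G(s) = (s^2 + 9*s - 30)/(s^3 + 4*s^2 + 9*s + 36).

Factor the denominator: s^3 + 4*s^2 + 9*s + 36 = (s + 4)*(s^2 + 9).
Partial fraction decomposition gives [-2/(s + 4)] + [3*s/(s^2 + 9)] + [-3/(s^2 + 9)].
Invert each term: -2/(s + 4) ↔ -2e^(-4t); 3·s/(s^2 + 9) ↔ 3cos(3t); -1·3/(s^2 + 9) ↔ -sin(3t).

-sin(3*t) + 3*cos(3*t) - 2*exp(-4*t)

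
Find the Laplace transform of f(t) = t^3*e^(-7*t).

L{t^3} = 3!/s^4 = 6/s^4.
By the first shifting theorem, multiplying by e^(-7t) replaces s with s + 7.

6/(s + 7)^4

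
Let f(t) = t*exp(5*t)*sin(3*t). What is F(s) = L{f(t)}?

L{sin(3t)} = 3/(s^2 + 9).
Multiplying by e^(5t) shifts s → s - 5, so L{exp(5*t)*sin(3*t)} = 3/((s - 5)^2 + 9).
Then apply L{t·g(t)} = -d/ds[G(s)] with G(s) = 3/((s - 5)^2 + 9):
differentiating 1 time and applying the sign gives 6*(s - 5)/(s^2 - 10*s + 34)^2.

F(s) = 6*(s - 5)/(s^2 - 10*s + 34)^2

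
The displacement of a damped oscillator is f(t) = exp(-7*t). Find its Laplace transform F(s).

L{e^(-7t)} = 1/(s + 7).

F(s) = 1/(s + 7)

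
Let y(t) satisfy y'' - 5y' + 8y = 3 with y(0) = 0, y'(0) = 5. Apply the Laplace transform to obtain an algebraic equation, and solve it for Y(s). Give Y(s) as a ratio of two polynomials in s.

Transform both sides with L{·}.
With L{y''} = s^2 Y - s·y(0) - y'(0) and L{y'} = sY - y(0), with y(0) = 0, y'(0) = 5: the LHS transforms to (s^2 - 5*s + 8)Y - (5).
The right side is L{3} = 3/s.
So (s^2 - 5*s + 8)Y = 3/s + (5).
Divide through and combine into a single rational function.

Y(s) = (5*s + 3)/(s^3 - 5*s^2 + 8*s)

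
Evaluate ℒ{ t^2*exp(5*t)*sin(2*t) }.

L{sin(2t)} = 2/(s^2 + 4).
Multiplying by e^(5t) shifts s → s - 5, so L{exp(5*t)*sin(2*t)} = 2/((s - 5)^2 + 4).
Then apply L{t^2·g(t)} = (-1)^2 d^2/ds^2[G(s)] with G(s) = 2/((s - 5)^2 + 4):
differentiating 2 times and applying the sign gives 4*(3*s^2 - 30*s + 71)/(s^2 - 10*s + 29)^3.

4*(3*s^2 - 30*s + 71)/(s^2 - 10*s + 29)^3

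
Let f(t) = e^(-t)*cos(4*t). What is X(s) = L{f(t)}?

X(s) = (s + 1)/((s + 1)^2 + 16)

L{cos(4t)} = s/(s^2 + 16).
By the first shifting theorem, multiplying by e^(-t) replaces s with s + 1.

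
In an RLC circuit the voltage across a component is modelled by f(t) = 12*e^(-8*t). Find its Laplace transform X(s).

L{12} = 12/s.
By the first shifting theorem, multiplying by e^(-8t) replaces s with s + 8.

X(s) = 12/(s + 8)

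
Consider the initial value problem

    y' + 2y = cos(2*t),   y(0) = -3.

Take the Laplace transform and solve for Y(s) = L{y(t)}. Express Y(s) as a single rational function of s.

Transform both sides with L{·}.
Using L{y'} = sY - y(0) = sY - (-3), the left side becomes (s + 2)Y - (-3).
The right side is L{cos(2*t)} = s/(s^2 + 4).
So (s + 2)Y = s/(s^2 + 4) + (-3).
Divide through and combine into a single rational function.

Y(s) = (-3*s^2 + s - 12)/(s^3 + 2*s^2 + 4*s + 8)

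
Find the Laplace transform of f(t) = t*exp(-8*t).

L{t} = 1!/s^2 = 1/s^2.
By the first shifting theorem, multiplying by e^(-8t) replaces s with s + 8.

(s + 8)^(-2)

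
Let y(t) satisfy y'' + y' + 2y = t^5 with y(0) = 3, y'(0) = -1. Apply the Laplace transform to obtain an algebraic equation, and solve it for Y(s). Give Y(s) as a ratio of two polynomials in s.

Laplace-transform each side.
With L{y''} = s^2 Y - s·y(0) - y'(0) and L{y'} = sY - y(0), with y(0) = 3, y'(0) = -1: the LHS transforms to (s^2 + s + 2)Y - (3*s + 2).
The right side is L{t^5} = 120/s^6.
So (s^2 + s + 2)Y = 120/s^6 + (3*s + 2).
Divide through and combine into a single rational function.

Y(s) = (3*s^7 + 2*s^6 + 120)/(s^8 + s^7 + 2*s^6)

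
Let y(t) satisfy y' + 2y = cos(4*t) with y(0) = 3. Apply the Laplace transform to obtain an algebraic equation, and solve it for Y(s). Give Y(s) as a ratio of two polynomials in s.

Y(s) = (3*s^2 + s + 48)/(s^3 + 2*s^2 + 16*s + 32)

Transform both sides with L{·}.
With L{y'} = sY - y(0) = sY - 3: the LHS transforms to (s + 2)Y - (3).
The right side is L{cos(4*t)} = s/(s^2 + 16).
So (s + 2)Y = s/(s^2 + 16) + (3).
Solve for Y(s) and write it as one ratio of polynomials.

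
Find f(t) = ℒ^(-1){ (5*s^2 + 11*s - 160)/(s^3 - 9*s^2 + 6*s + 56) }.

f(t) = 6*exp(7*t) + 2*exp(4*t) - 3*exp(-2*t)

Factor the denominator: s^3 - 9*s^2 + 6*s + 56 = (s - 7)*(s - 4)*(s + 2).
Partial fraction decomposition gives [2/(s - 4)] + [6/(s - 7)] + [-3/(s + 2)].
Invert each term: 2/(s - 4) ↔ 2e^(4t); 6/(s - 7) ↔ 6e^(7t); -3/(s + 2) ↔ -3e^(-2t).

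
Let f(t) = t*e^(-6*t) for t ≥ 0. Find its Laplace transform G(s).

G(s) = (s + 6)^(-2)

L{e^(-6t)} = 1/(s + 6).
Then apply L{t·g(t)} = -d/ds[H(s)] with H(s) = 1/(s + 6):
differentiating 1 time and applying the sign gives (s + 6)^(-2).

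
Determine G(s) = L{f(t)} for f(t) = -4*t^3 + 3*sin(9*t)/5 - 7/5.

The transform is linear, so treat each term independently.
(3/5)·[L{sin(9t)} = 9/(s^2 + 81)]; L{-7/5} = (-7/5)/s; (-4)·[L{t^3} = 3!/s^4 = 6/s^4].

G(s) = 27/(5*(s^2 + 81)) - 7/(5*s) - 24/s^4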